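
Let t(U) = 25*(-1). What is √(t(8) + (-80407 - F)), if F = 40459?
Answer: I*√120891 ≈ 347.69*I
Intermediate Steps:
t(U) = -25
√(t(8) + (-80407 - F)) = √(-25 + (-80407 - 1*40459)) = √(-25 + (-80407 - 40459)) = √(-25 - 120866) = √(-120891) = I*√120891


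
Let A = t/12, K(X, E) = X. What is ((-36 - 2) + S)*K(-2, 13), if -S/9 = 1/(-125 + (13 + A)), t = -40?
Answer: 13121/173 ≈ 75.844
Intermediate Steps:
A = -10/3 (A = -40/12 = -40*1/12 = -10/3 ≈ -3.3333)
S = 27/346 (S = -9/(-125 + (13 - 10/3)) = -9/(-125 + 29/3) = -9/(-346/3) = -9*(-3/346) = 27/346 ≈ 0.078035)
((-36 - 2) + S)*K(-2, 13) = ((-36 - 2) + 27/346)*(-2) = (-38 + 27/346)*(-2) = -13121/346*(-2) = 13121/173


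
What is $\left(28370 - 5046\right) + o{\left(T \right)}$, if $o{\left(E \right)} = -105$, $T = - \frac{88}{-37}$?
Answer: $23219$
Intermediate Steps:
$T = \frac{88}{37}$ ($T = \left(-88\right) \left(- \frac{1}{37}\right) = \frac{88}{37} \approx 2.3784$)
$\left(28370 - 5046\right) + o{\left(T \right)} = \left(28370 - 5046\right) - 105 = 23324 - 105 = 23219$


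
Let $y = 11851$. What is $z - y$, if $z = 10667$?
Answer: $-1184$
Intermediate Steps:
$z - y = 10667 - 11851 = -1184$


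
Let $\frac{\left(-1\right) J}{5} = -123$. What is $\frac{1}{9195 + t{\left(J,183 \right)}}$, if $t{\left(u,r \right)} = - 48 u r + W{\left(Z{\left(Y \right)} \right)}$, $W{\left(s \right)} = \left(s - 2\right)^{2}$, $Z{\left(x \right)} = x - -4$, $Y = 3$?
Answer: $- \frac{1}{5392940} \approx -1.8543 \cdot 10^{-7}$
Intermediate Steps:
$J = 615$ ($J = \left(-5\right) \left(-123\right) = 615$)
$Z{\left(x \right)} = 4 + x$ ($Z{\left(x \right)} = x + 4 = 4 + x$)
$W{\left(s \right)} = \left(-2 + s\right)^{2}$
$t{\left(u,r \right)} = 25 - 48 r u$ ($t{\left(u,r \right)} = - 48 u r + \left(-2 + \left(4 + 3\right)\right)^{2} = - 48 r u + \left(-2 + 7\right)^{2} = - 48 r u + 5^{2} = - 48 r u + 25 = 25 - 48 r u$)
$\frac{1}{9195 + t{\left(J,183 \right)}} = \frac{1}{9195 + \left(25 - 8784 \cdot 615\right)} = \frac{1}{9195 + \left(25 - 5402160\right)} = \frac{1}{9195 - 5402135} = \frac{1}{-5392940} = - \frac{1}{5392940}$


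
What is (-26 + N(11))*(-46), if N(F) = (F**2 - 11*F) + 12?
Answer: 644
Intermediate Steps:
N(F) = 12 + F**2 - 11*F
(-26 + N(11))*(-46) = (-26 + (12 + 11**2 - 11*11))*(-46) = (-26 + (12 + 121 - 121))*(-46) = (-26 + 12)*(-46) = -14*(-46) = 644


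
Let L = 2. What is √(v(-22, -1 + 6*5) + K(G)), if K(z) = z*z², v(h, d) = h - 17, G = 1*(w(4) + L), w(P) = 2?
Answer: 5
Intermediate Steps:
G = 4 (G = 1*(2 + 2) = 1*4 = 4)
v(h, d) = -17 + h
K(z) = z³
√(v(-22, -1 + 6*5) + K(G)) = √((-17 - 22) + 4³) = √(-39 + 64) = √25 = 5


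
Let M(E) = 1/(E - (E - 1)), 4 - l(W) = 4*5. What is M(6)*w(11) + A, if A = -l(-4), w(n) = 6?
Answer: 22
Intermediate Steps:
l(W) = -16 (l(W) = 4 - 4*5 = 4 - 1*20 = 4 - 20 = -16)
M(E) = 1 (M(E) = 1/(E - (-1 + E)) = 1/(E + (1 - E)) = 1/1 = 1)
A = 16 (A = -1*(-16) = 16)
M(6)*w(11) + A = 1*6 + 16 = 6 + 16 = 22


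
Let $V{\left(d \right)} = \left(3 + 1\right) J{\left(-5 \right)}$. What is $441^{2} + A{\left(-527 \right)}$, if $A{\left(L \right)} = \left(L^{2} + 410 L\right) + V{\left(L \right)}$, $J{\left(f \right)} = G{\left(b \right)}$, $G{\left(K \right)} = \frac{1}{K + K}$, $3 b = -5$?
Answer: $\frac{1280694}{5} \approx 2.5614 \cdot 10^{5}$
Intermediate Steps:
$b = - \frac{5}{3}$ ($b = \frac{1}{3} \left(-5\right) = - \frac{5}{3} \approx -1.6667$)
$G{\left(K \right)} = \frac{1}{2 K}$
$J{\left(f \right)} = - \frac{3}{10}$ ($J{\left(f \right)} = \frac{1}{2 \left(- \frac{5}{3}\right)} = \frac{1}{2} \left(- \frac{3}{5}\right) = - \frac{3}{10}$)
$V{\left(d \right)} = - \frac{6}{5}$ ($V{\left(d \right)} = \left(3 + 1\right) \left(- \frac{3}{10}\right) = 4 \left(- \frac{3}{10}\right) = - \frac{6}{5}$)
$A{\left(L \right)} = - \frac{6}{5} + L^{2} + 410 L$ ($A{\left(L \right)} = \left(L^{2} + 410 L\right) - \frac{6}{5} = - \frac{6}{5} + L^{2} + 410 L$)
$441^{2} + A{\left(-527 \right)} = 441^{2} + \left(- \frac{6}{5} + \left(-527\right)^{2} + 410 \left(-527\right)\right) = 194481 - - \frac{308289}{5} = 194481 + \frac{308289}{5} = \frac{1280694}{5}$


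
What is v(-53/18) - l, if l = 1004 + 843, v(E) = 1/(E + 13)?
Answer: -334289/181 ≈ -1846.9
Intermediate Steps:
v(E) = 1/(13 + E)
l = 1847
v(-53/18) - l = 1/(13 - 53/18) - 1*1847 = 1/(13 - 53*1/18) - 1847 = 1/(13 - 53/18) - 1847 = 1/(181/18) - 1847 = 18/181 - 1847 = -334289/181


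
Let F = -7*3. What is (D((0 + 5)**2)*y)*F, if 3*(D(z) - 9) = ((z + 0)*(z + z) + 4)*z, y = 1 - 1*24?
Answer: 5051697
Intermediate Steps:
F = -21
y = -23 (y = 1 - 24 = -23)
D(z) = 9 + z*(4 + 2*z**2)/3 (D(z) = 9 + (((z + 0)*(z + z) + 4)*z)/3 = 9 + ((z*(2*z) + 4)*z)/3 = 9 + ((2*z**2 + 4)*z)/3 = 9 + ((4 + 2*z**2)*z)/3 = 9 + (z*(4 + 2*z**2))/3 = 9 + z*(4 + 2*z**2)/3)
(D((0 + 5)**2)*y)*F = ((9 + 2*((0 + 5)**2)**3/3 + 4*(0 + 5)**2/3)*(-23))*(-21) = ((9 + 2*(5**2)**3/3 + (4/3)*5**2)*(-23))*(-21) = ((9 + (2/3)*25**3 + (4/3)*25)*(-23))*(-21) = ((9 + (2/3)*15625 + 100/3)*(-23))*(-21) = ((9 + 31250/3 + 100/3)*(-23))*(-21) = (10459*(-23))*(-21) = -240557*(-21) = 5051697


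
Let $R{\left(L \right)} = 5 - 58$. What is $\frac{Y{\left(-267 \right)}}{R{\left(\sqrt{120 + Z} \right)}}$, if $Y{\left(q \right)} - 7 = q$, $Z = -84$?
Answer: $\frac{260}{53} \approx 4.9057$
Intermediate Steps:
$Y{\left(q \right)} = 7 + q$
$R{\left(L \right)} = -53$
$\frac{Y{\left(-267 \right)}}{R{\left(\sqrt{120 + Z} \right)}} = \frac{7 - 267}{-53} = \left(-260\right) \left(- \frac{1}{53}\right) = \frac{260}{53}$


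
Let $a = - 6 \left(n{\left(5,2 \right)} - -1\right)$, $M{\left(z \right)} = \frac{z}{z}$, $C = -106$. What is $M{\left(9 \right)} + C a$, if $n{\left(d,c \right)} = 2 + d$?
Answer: $5089$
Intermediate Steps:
$M{\left(z \right)} = 1$
$a = -48$ ($a = - 6 \left(\left(2 + 5\right) - -1\right) = - 6 \left(7 + 1\right) = \left(-6\right) 8 = -48$)
$M{\left(9 \right)} + C a = 1 - -5088 = 1 + 5088 = 5089$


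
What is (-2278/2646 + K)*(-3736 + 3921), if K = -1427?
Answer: -349476100/1323 ≈ -2.6415e+5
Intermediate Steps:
(-2278/2646 + K)*(-3736 + 3921) = (-2278/2646 - 1427)*(-3736 + 3921) = (-2278*1/2646 - 1427)*185 = (-1139/1323 - 1427)*185 = -1889060/1323*185 = -349476100/1323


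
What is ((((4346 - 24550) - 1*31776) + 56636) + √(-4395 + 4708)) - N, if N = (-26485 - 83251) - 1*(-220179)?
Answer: -105787 + √313 ≈ -1.0577e+5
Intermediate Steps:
N = 110443 (N = -109736 + 220179 = 110443)
((((4346 - 24550) - 1*31776) + 56636) + √(-4395 + 4708)) - N = ((((4346 - 24550) - 1*31776) + 56636) + √(-4395 + 4708)) - 1*110443 = (((-20204 - 31776) + 56636) + √313) - 110443 = ((-51980 + 56636) + √313) - 110443 = (4656 + √313) - 110443 = -105787 + √313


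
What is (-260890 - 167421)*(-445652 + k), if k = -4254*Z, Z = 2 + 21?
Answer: 232784458634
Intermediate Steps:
Z = 23
k = -97842 (k = -4254*23 = -97842)
(-260890 - 167421)*(-445652 + k) = (-260890 - 167421)*(-445652 - 97842) = -428311*(-543494) = 232784458634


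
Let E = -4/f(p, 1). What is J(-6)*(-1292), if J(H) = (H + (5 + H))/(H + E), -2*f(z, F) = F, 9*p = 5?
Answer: 4522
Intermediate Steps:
p = 5/9 (p = (⅑)*5 = 5/9 ≈ 0.55556)
f(z, F) = -F/2
E = 8 (E = -4/((-½*1)) = -4/(-½) = -4*(-2) = 8)
J(H) = (5 + 2*H)/(8 + H) (J(H) = (H + (5 + H))/(H + 8) = (5 + 2*H)/(8 + H))
J(-6)*(-1292) = ((5 + 2*(-6))/(8 - 6))*(-1292) = ((5 - 12)/2)*(-1292) = ((½)*(-7))*(-1292) = -7/2*(-1292) = 4522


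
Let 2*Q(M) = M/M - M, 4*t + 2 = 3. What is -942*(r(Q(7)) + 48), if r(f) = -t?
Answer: -89961/2 ≈ -44981.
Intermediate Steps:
t = 1/4 (t = -1/2 + (1/4)*3 = -1/2 + 3/4 = 1/4 ≈ 0.25000)
Q(M) = 1/2 - M/2 (Q(M) = (M/M - M)/2 = (1 - M)/2 = 1/2 - M/2)
r(f) = -1/4 (r(f) = -1*1/4 = -1/4)
-942*(r(Q(7)) + 48) = -942*(-1/4 + 48) = -942*191/4 = -89961/2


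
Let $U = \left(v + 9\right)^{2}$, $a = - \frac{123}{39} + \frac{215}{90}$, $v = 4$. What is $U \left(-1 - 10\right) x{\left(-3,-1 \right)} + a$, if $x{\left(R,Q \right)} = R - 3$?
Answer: $\frac{2609857}{234} \approx 11153.0$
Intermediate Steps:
$x{\left(R,Q \right)} = -3 + R$
$a = - \frac{179}{234}$ ($a = \left(-123\right) \frac{1}{39} + 215 \cdot \frac{1}{90} = - \frac{41}{13} + \frac{43}{18} = - \frac{179}{234} \approx -0.76496$)
$U = 169$ ($U = \left(4 + 9\right)^{2} = 13^{2} = 169$)
$U \left(-1 - 10\right) x{\left(-3,-1 \right)} + a = 169 \left(-1 - 10\right) \left(-3 - 3\right) - \frac{179}{234} = 169 \left(\left(-11\right) \left(-6\right)\right) - \frac{179}{234} = 169 \cdot 66 - \frac{179}{234} = 11154 - \frac{179}{234} = \frac{2609857}{234}$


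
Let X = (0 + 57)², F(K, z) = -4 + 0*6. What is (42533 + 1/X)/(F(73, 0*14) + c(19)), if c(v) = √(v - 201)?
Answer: -276379436/321651 - 69094859*I*√182/321651 ≈ -859.25 - 2898.0*I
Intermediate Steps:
F(K, z) = -4 (F(K, z) = -4 + 0 = -4)
c(v) = √(-201 + v)
X = 3249 (X = 57² = 3249)
(42533 + 1/X)/(F(73, 0*14) + c(19)) = (42533 + 1/3249)/(-4 + √(-201 + 19)) = (42533 + 1/3249)/(-4 + √(-182)) = 138189718/(3249*(-4 + I*√182))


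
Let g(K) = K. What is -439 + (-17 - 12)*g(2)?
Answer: -497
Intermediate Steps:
-439 + (-17 - 12)*g(2) = -439 + (-17 - 12)*2 = -439 - 29*2 = -439 - 58 = -497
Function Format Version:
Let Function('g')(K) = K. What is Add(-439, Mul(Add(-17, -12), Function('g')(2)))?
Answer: -497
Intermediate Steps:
Add(-439, Mul(Add(-17, -12), Function('g')(2))) = Add(-439, Mul(Add(-17, -12), 2)) = Add(-439, Mul(-29, 2)) = Add(-439, -58) = -497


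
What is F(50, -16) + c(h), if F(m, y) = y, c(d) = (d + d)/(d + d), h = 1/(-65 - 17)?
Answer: -15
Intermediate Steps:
h = -1/82 (h = 1/(-82) = -1/82 ≈ -0.012195)
c(d) = 1 (c(d) = (2*d)/((2*d)) = (2*d)*(1/(2*d)) = 1)
F(50, -16) + c(h) = -16 + 1 = -15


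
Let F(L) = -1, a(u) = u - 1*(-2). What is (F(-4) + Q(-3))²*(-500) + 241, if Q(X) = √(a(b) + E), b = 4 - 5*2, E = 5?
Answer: 241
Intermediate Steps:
b = -6 (b = 4 - 10 = -6)
a(u) = 2 + u (a(u) = u + 2 = 2 + u)
Q(X) = 1 (Q(X) = √((2 - 6) + 5) = √(-4 + 5) = √1 = 1)
(F(-4) + Q(-3))²*(-500) + 241 = (-1 + 1)²*(-500) + 241 = 0²*(-500) + 241 = 0*(-500) + 241 = 0 + 241 = 241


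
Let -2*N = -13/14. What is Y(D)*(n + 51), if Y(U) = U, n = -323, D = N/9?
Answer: -884/63 ≈ -14.032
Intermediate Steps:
N = 13/28 (N = -(-13)/(2*14) = -½*(-13/14) = 13/28 ≈ 0.46429)
D = 13/252 (D = (13/28)/9 = (13/28)*(⅑) = 13/252 ≈ 0.051587)
Y(D)*(n + 51) = 13*(-323 + 51)/252 = (13/252)*(-272) = -884/63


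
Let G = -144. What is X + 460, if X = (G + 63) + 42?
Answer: 421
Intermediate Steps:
X = -39 (X = (-144 + 63) + 42 = -81 + 42 = -39)
X + 460 = -39 + 460 = 421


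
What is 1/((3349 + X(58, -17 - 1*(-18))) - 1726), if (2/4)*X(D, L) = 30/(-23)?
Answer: 23/37269 ≈ 0.00061714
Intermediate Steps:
X(D, L) = -60/23 (X(D, L) = 2*(30/(-23)) = 2*(30*(-1/23)) = 2*(-30/23) = -60/23)
1/((3349 + X(58, -17 - 1*(-18))) - 1726) = 1/((3349 - 60/23) - 1726) = 1/(76967/23 - 1726) = 1/(37269/23) = 23/37269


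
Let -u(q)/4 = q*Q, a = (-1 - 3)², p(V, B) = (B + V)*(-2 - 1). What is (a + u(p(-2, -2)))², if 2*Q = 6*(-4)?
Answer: 350464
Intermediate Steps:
Q = -12 (Q = (6*(-4))/2 = (½)*(-24) = -12)
p(V, B) = -3*B - 3*V (p(V, B) = (B + V)*(-3) = -3*B - 3*V)
a = 16 (a = (-4)² = 16)
u(q) = 48*q (u(q) = -4*q*(-12) = -(-48)*q = 48*q)
(a + u(p(-2, -2)))² = (16 + 48*(-3*(-2) - 3*(-2)))² = (16 + 48*(6 + 6))² = (16 + 48*12)² = (16 + 576)² = 592² = 350464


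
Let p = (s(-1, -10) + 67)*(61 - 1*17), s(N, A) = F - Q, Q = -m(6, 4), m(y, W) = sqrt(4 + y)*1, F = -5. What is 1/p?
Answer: 31/84348 - sqrt(10)/168696 ≈ 0.00034878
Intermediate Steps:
m(y, W) = sqrt(4 + y)
Q = -sqrt(10) (Q = -sqrt(4 + 6) = -sqrt(10) ≈ -3.1623)
s(N, A) = -5 + sqrt(10) (s(N, A) = -5 - (-1)*sqrt(10) = -5 + sqrt(10))
p = 2728 + 44*sqrt(10) (p = ((-5 + sqrt(10)) + 67)*(61 - 1*17) = (62 + sqrt(10))*(61 - 17) = (62 + sqrt(10))*44 = 2728 + 44*sqrt(10) ≈ 2867.1)
1/p = 1/(2728 + 44*sqrt(10))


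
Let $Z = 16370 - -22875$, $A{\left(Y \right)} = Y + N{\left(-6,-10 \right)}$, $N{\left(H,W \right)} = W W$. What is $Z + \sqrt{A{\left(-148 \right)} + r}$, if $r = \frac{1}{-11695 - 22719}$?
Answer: $39245 + \frac{i \sqrt{56847557422}}{34414} \approx 39245.0 + 6.9282 i$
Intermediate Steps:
$N{\left(H,W \right)} = W^{2}$
$A{\left(Y \right)} = 100 + Y$ ($A{\left(Y \right)} = Y + \left(-10\right)^{2} = Y + 100 = 100 + Y$)
$r = - \frac{1}{34414}$ ($r = \frac{1}{-34414} = - \frac{1}{34414} \approx -2.9058 \cdot 10^{-5}$)
$Z = 39245$ ($Z = 16370 + 22875 = 39245$)
$Z + \sqrt{A{\left(-148 \right)} + r} = 39245 + \sqrt{\left(100 - 148\right) - \frac{1}{34414}} = 39245 + \sqrt{-48 - \frac{1}{34414}} = 39245 + \sqrt{- \frac{1651873}{34414}} = 39245 + \frac{i \sqrt{56847557422}}{34414}$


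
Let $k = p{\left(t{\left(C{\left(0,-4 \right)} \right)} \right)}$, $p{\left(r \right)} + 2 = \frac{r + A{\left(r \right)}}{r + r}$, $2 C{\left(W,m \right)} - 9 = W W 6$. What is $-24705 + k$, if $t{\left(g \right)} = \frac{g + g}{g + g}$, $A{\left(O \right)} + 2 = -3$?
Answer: $-24709$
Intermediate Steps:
$A{\left(O \right)} = -5$ ($A{\left(O \right)} = -2 - 3 = -5$)
$C{\left(W,m \right)} = \frac{9}{2} + 3 W^{2}$ ($C{\left(W,m \right)} = \frac{9}{2} + \frac{W W 6}{2} = \frac{9}{2} + \frac{W^{2} \cdot 6}{2} = \frac{9}{2} + \frac{6 W^{2}}{2} = \frac{9}{2} + 3 W^{2}$)
$t{\left(g \right)} = 1$ ($t{\left(g \right)} = \frac{2 g}{2 g} = 2 g \frac{1}{2 g} = 1$)
$p{\left(r \right)} = -2 + \frac{-5 + r}{2 r}$ ($p{\left(r \right)} = -2 + \frac{r - 5}{r + r} = -2 + \frac{-5 + r}{2 r}$)
$k = -4$ ($k = \frac{-5 - 3}{2 \cdot 1} = \frac{1}{2} \cdot 1 \left(-5 - 3\right) = \frac{1}{2} \cdot 1 \left(-8\right) = -4$)
$-24705 + k = -24705 - 4 = -24709$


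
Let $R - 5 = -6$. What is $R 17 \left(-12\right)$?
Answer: $204$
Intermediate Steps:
$R = -1$ ($R = 5 - 6 = -1$)
$R 17 \left(-12\right) = \left(-1\right) 17 \left(-12\right) = \left(-17\right) \left(-12\right) = 204$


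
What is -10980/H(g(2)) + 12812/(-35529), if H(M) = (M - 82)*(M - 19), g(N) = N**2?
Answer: -346238/35529 ≈ -9.7452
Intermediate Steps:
H(M) = (-82 + M)*(-19 + M)
-10980/H(g(2)) + 12812/(-35529) = -10980/(1558 + (2**2)**2 - 101*2**2) + 12812/(-35529) = -10980/(1558 + 4**2 - 101*4) + 12812*(-1/35529) = -10980/(1558 + 16 - 404) - 12812/35529 = -10980/1170 - 12812/35529 = -10980*1/1170 - 12812/35529 = -122/13 - 12812/35529 = -346238/35529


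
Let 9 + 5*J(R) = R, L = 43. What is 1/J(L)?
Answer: 5/34 ≈ 0.14706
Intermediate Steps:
J(R) = -9/5 + R/5
1/J(L) = 1/(-9/5 + (1/5)*43) = 1/(-9/5 + 43/5) = 1/(34/5) = 5/34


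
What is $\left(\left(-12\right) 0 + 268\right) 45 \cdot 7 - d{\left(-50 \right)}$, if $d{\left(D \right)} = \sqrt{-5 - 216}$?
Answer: $84420 - i \sqrt{221} \approx 84420.0 - 14.866 i$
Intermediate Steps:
$d{\left(D \right)} = i \sqrt{221}$ ($d{\left(D \right)} = \sqrt{-221} = i \sqrt{221}$)
$\left(\left(-12\right) 0 + 268\right) 45 \cdot 7 - d{\left(-50 \right)} = \left(\left(-12\right) 0 + 268\right) 45 \cdot 7 - i \sqrt{221} = \left(0 + 268\right) 315 - i \sqrt{221} = 268 \cdot 315 - i \sqrt{221} = 84420 - i \sqrt{221}$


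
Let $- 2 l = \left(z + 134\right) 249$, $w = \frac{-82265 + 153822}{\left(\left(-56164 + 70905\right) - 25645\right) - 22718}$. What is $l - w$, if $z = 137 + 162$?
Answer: $- \frac{906220015}{16811} \approx -53906.0$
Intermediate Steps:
$z = 299$
$w = - \frac{71557}{33622}$ ($w = \frac{71557}{\left(14741 - 25645\right) - 22718} = \frac{71557}{-10904 - 22718} = \frac{71557}{-33622} = 71557 \left(- \frac{1}{33622}\right) = - \frac{71557}{33622} \approx -2.1283$)
$l = - \frac{107817}{2}$ ($l = - \frac{\left(299 + 134\right) 249}{2} = - \frac{433 \cdot 249}{2} = \left(- \frac{1}{2}\right) 107817 = - \frac{107817}{2} \approx -53909.0$)
$l - w = - \frac{107817}{2} - - \frac{71557}{33622} = - \frac{107817}{2} + \frac{71557}{33622} = - \frac{906220015}{16811}$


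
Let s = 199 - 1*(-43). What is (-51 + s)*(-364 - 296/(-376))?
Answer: -3260561/47 ≈ -69374.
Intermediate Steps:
s = 242 (s = 199 + 43 = 242)
(-51 + s)*(-364 - 296/(-376)) = (-51 + 242)*(-364 - 296/(-376)) = 191*(-364 - 296*(-1/376)) = 191*(-364 + 37/47) = 191*(-17071/47) = -3260561/47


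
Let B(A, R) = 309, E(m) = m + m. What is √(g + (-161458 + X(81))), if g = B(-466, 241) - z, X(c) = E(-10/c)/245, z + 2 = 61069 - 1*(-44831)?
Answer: I*√1059909547/63 ≈ 516.77*I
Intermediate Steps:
E(m) = 2*m
z = 105898 (z = -2 + (61069 - 1*(-44831)) = -2 + (61069 + 44831) = -2 + 105900 = 105898)
X(c) = -4/(49*c) (X(c) = (2*(-10/c))/245 = -20/c*(1/245) = -4/(49*c))
g = -105589 (g = 309 - 1*105898 = 309 - 105898 = -105589)
√(g + (-161458 + X(81))) = √(-105589 + (-161458 - 4/49/81)) = √(-105589 + (-161458 - 4/49*1/81)) = √(-105589 + (-161458 - 4/3969)) = √(-105589 - 640826806/3969) = √(-1059909547/3969) = I*√1059909547/63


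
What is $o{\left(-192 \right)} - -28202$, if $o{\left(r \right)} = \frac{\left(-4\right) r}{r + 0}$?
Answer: $28198$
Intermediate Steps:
$o{\left(r \right)} = -4$ ($o{\left(r \right)} = \frac{\left(-4\right) r}{r} = -4$)
$o{\left(-192 \right)} - -28202 = -4 - -28202 = -4 + 28202 = 28198$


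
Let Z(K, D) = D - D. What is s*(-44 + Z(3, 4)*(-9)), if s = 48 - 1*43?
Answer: -220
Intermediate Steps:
Z(K, D) = 0
s = 5 (s = 48 - 43 = 5)
s*(-44 + Z(3, 4)*(-9)) = 5*(-44 + 0*(-9)) = 5*(-44 + 0) = 5*(-44) = -220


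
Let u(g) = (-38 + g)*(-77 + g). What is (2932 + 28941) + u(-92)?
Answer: 53843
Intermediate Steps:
u(g) = (-77 + g)*(-38 + g)
(2932 + 28941) + u(-92) = (2932 + 28941) + (2926 + (-92)² - 115*(-92)) = 31873 + (2926 + 8464 + 10580) = 31873 + 21970 = 53843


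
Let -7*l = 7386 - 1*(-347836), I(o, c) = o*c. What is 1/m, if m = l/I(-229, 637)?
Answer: 145873/50746 ≈ 2.8746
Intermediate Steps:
I(o, c) = c*o
l = -50746 (l = -(7386 - 1*(-347836))/7 = -(7386 + 347836)/7 = -⅐*355222 = -50746)
m = 50746/145873 (m = -50746/(637*(-229)) = -50746/(-145873) = -50746*(-1/145873) = 50746/145873 ≈ 0.34788)
1/m = 1/(50746/145873) = 145873/50746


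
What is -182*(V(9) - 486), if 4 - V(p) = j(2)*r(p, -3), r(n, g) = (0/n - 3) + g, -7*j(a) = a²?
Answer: 88348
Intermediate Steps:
j(a) = -a²/7
r(n, g) = -3 + g (r(n, g) = (0 - 3) + g = -3 + g)
V(p) = 4/7 (V(p) = 4 - (-⅐*2²)*(-3 - 3) = 4 - (-⅐*4)*(-6) = 4 - (-4)*(-6)/7 = 4 - 1*24/7 = 4 - 24/7 = 4/7)
-182*(V(9) - 486) = -182*(4/7 - 486) = -182*(-3398/7) = 88348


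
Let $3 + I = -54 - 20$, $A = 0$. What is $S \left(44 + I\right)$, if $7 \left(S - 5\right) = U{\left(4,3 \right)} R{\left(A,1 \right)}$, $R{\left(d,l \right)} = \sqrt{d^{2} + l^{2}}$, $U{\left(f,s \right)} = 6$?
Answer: $- \frac{1353}{7} \approx -193.29$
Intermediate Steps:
$I = -77$ ($I = -3 - 74 = -77$)
$S = \frac{41}{7}$ ($S = 5 + \frac{6 \sqrt{0^{2} + 1^{2}}}{7} = 5 + \frac{6 \sqrt{0 + 1}}{7} = 5 + \frac{6 \sqrt{1}}{7} = 5 + \frac{6 \cdot 1}{7} = 5 + \frac{1}{7} \cdot 6 = 5 + \frac{6}{7} = \frac{41}{7} \approx 5.8571$)
$S \left(44 + I\right) = \frac{41 \left(44 - 77\right)}{7} = \frac{41}{7} \left(-33\right) = - \frac{1353}{7}$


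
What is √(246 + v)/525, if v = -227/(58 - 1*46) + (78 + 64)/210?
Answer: 17*√34755/110250 ≈ 0.028746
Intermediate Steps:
v = -7661/420 (v = -227/(58 - 46) + 142*(1/210) = -227/12 + 71/105 = -7661/420 ≈ -18.240)
√(246 + v)/525 = √(246 - 7661/420)/525 = √(95659/420)*(1/525) = (17*√34755/210)*(1/525) = 17*√34755/110250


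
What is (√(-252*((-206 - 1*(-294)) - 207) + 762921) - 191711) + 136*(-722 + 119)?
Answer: -273719 + 9*√9789 ≈ -2.7283e+5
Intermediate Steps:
(√(-252*((-206 - 1*(-294)) - 207) + 762921) - 191711) + 136*(-722 + 119) = (√(-252*((-206 + 294) - 207) + 762921) - 191711) + 136*(-603) = (√(-252*(88 - 207) + 762921) - 191711) - 82008 = (√(-252*(-119) + 762921) - 191711) - 82008 = (√(29988 + 762921) - 191711) - 82008 = (√792909 - 191711) - 82008 = (9*√9789 - 191711) - 82008 = (-191711 + 9*√9789) - 82008 = -273719 + 9*√9789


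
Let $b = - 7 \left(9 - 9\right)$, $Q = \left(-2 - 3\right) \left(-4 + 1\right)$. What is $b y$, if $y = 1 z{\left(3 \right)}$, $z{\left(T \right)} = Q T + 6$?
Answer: $0$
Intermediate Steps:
$Q = 15$ ($Q = \left(-5\right) \left(-3\right) = 15$)
$z{\left(T \right)} = 6 + 15 T$ ($z{\left(T \right)} = 15 T + 6 = 6 + 15 T$)
$b = 0$ ($b = \left(-7\right) 0 = 0$)
$y = 51$ ($y = 1 \left(6 + 15 \cdot 3\right) = 1 \left(6 + 45\right) = 1 \cdot 51 = 51$)
$b y = 0 \cdot 51 = 0$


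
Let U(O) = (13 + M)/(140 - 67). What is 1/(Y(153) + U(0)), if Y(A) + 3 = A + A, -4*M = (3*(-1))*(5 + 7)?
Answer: 73/22141 ≈ 0.0032970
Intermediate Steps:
M = 9 (M = -3*(-1)*(5 + 7)/4 = -(-3)*12/4 = -¼*(-36) = 9)
Y(A) = -3 + 2*A (Y(A) = -3 + (A + A) = -3 + 2*A)
U(O) = 22/73 (U(O) = (13 + 9)/(140 - 67) = 22/73)
1/(Y(153) + U(0)) = 1/((-3 + 2*153) + 22/73) = 1/((-3 + 306) + 22/73) = 1/(303 + 22/73) = 1/(22141/73) = 73/22141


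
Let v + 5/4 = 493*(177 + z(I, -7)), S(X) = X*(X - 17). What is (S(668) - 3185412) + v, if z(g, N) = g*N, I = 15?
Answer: -10860197/4 ≈ -2.7150e+6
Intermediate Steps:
S(X) = X*(-17 + X)
z(g, N) = N*g
v = 141979/4 (v = -5/4 + 493*(177 - 7*15) = -5/4 + 493*(177 - 105) = -5/4 + 493*72 = -5/4 + 35496 = 141979/4 ≈ 35495.)
(S(668) - 3185412) + v = (668*(-17 + 668) - 3185412) + 141979/4 = (668*651 - 3185412) + 141979/4 = (434868 - 3185412) + 141979/4 = -2750544 + 141979/4 = -10860197/4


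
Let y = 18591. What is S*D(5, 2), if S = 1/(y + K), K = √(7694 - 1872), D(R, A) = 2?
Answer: 37182/345619459 - 2*√5822/345619459 ≈ 0.00010714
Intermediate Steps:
K = √5822 ≈ 76.302
S = 1/(18591 + √5822) ≈ 5.3570e-5
S*D(5, 2) = (18591/345619459 - √5822/345619459)*2 = 37182/345619459 - 2*√5822/345619459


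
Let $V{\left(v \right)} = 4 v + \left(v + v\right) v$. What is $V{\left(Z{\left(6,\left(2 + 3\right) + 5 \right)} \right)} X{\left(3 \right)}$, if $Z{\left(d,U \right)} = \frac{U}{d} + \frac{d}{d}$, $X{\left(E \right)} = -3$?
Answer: $- \frac{224}{3} \approx -74.667$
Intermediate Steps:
$Z{\left(d,U \right)} = 1 + \frac{U}{d}$ ($Z{\left(d,U \right)} = \frac{U}{d} + 1 = 1 + \frac{U}{d}$)
$V{\left(v \right)} = 2 v^{2} + 4 v$ ($V{\left(v \right)} = 4 v + 2 v v = 4 v + 2 v^{2} = 2 v^{2} + 4 v$)
$V{\left(Z{\left(6,\left(2 + 3\right) + 5 \right)} \right)} X{\left(3 \right)} = 2 \frac{\left(\left(2 + 3\right) + 5\right) + 6}{6} \left(2 + \frac{\left(\left(2 + 3\right) + 5\right) + 6}{6}\right) \left(-3\right) = 2 \frac{\left(5 + 5\right) + 6}{6} \left(2 + \frac{\left(5 + 5\right) + 6}{6}\right) \left(-3\right) = 2 \frac{10 + 6}{6} \left(2 + \frac{10 + 6}{6}\right) \left(-3\right) = 2 \cdot \frac{1}{6} \cdot 16 \left(2 + \frac{1}{6} \cdot 16\right) \left(-3\right) = 2 \cdot \frac{8}{3} \left(2 + \frac{8}{3}\right) \left(-3\right) = 2 \cdot \frac{8}{3} \cdot \frac{14}{3} \left(-3\right) = \frac{224}{9} \left(-3\right) = - \frac{224}{3}$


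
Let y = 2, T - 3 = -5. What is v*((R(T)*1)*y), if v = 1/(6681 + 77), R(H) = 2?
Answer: 2/3379 ≈ 0.00059189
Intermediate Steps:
T = -2 (T = 3 - 5 = -2)
v = 1/6758 ≈ 0.00014797
v*((R(T)*1)*y) = ((2*1)*2)/6758 = (2*2)/6758 = (1/6758)*4 = 2/3379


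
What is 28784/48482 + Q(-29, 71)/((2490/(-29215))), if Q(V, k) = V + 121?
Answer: -930266270/862287 ≈ -1078.8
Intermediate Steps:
Q(V, k) = 121 + V
28784/48482 + Q(-29, 71)/((2490/(-29215))) = 28784/48482 + (121 - 29)/((2490/(-29215))) = 28784*(1/48482) + 92/((2490*(-1/29215))) = 2056/3463 + 92/(-498/5843) = 2056/3463 + 92*(-5843/498) = 2056/3463 - 268778/249 = -930266270/862287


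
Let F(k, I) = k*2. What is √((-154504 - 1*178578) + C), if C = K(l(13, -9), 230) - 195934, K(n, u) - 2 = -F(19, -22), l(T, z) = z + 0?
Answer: 2*I*√132263 ≈ 727.36*I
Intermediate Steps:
F(k, I) = 2*k
l(T, z) = z
K(n, u) = -36 (K(n, u) = 2 - 2*19 = 2 - 1*38 = 2 - 38 = -36)
C = -195970 (C = -36 - 195934 = -195970)
√((-154504 - 1*178578) + C) = √((-154504 - 1*178578) - 195970) = √((-154504 - 178578) - 195970) = √(-333082 - 195970) = √(-529052) = 2*I*√132263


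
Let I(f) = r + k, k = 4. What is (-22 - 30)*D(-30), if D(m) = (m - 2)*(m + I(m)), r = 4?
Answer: -36608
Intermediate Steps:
I(f) = 8 (I(f) = 4 + 4 = 8)
D(m) = (-2 + m)*(8 + m) (D(m) = (m - 2)*(m + 8) = (-2 + m)*(8 + m))
(-22 - 30)*D(-30) = (-22 - 30)*(-16 + (-30)² + 6*(-30)) = -52*(-16 + 900 - 180) = -52*704 = -36608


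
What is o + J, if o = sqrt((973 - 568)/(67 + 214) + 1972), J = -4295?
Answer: -4295 + sqrt(155824897)/281 ≈ -4250.6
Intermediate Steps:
o = sqrt(155824897)/281 (o = sqrt(405/281 + 1972) = sqrt(554537/281) = sqrt(155824897)/281 ≈ 44.423)
o + J = sqrt(155824897)/281 - 4295 = -4295 + sqrt(155824897)/281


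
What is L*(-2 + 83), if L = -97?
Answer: -7857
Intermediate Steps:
L*(-2 + 83) = -97*(-2 + 83) = -97*81 = -7857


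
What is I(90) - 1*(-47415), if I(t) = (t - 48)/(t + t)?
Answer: 1422457/30 ≈ 47415.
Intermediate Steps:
I(t) = (-48 + t)/(2*t) (I(t) = (-48 + t)/((2*t)) = (-48 + t)*(1/(2*t)) = (-48 + t)/(2*t))
I(90) - 1*(-47415) = (½)*(-48 + 90)/90 - 1*(-47415) = (½)*(1/90)*42 + 47415 = 7/30 + 47415 = 1422457/30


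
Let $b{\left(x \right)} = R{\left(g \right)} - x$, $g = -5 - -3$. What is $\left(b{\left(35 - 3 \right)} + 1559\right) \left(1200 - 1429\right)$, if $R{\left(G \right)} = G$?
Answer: $-349225$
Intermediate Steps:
$g = -2$ ($g = -5 + 3 = -2$)
$b{\left(x \right)} = -2 - x$
$\left(b{\left(35 - 3 \right)} + 1559\right) \left(1200 - 1429\right) = \left(\left(-2 - \left(35 - 3\right)\right) + 1559\right) \left(1200 - 1429\right) = \left(\left(-2 - \left(35 - 3\right)\right) + 1559\right) \left(-229\right) = \left(\left(-2 - 32\right) + 1559\right) \left(-229\right) = \left(-34 + 1559\right) \left(-229\right) = 1525 \left(-229\right) = -349225$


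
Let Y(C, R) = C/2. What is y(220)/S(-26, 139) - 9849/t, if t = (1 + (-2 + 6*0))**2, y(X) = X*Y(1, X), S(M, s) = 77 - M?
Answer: -1014337/103 ≈ -9847.9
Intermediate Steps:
Y(C, R) = C/2 (Y(C, R) = C*(1/2) = C/2)
y(X) = X/2 (y(X) = X*((1/2)*1) = X*(1/2) = X/2)
t = 1 (t = (1 + (-2 + 0))**2 = (1 - 2)**2 = (-1)**2 = 1)
y(220)/S(-26, 139) - 9849/t = ((1/2)*220)/(77 - 1*(-26)) - 9849/1 = 110/(77 + 26) - 9849*1 = 110/103 - 9849 = -1014337/103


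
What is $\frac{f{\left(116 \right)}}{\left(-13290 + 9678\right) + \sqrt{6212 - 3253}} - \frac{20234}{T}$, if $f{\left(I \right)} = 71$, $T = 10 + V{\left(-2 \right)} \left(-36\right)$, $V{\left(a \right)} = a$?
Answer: $- \frac{131972463977}{534786985} - \frac{71 \sqrt{2959}}{13043585} \approx -246.78$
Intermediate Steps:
$T = 82$ ($T = 10 - -72 = 10 + 72 = 82$)
$\frac{f{\left(116 \right)}}{\left(-13290 + 9678\right) + \sqrt{6212 - 3253}} - \frac{20234}{T} = \frac{71}{\left(-13290 + 9678\right) + \sqrt{6212 - 3253}} - \frac{20234}{82} = \frac{71}{-3612 + \sqrt{2959}} - \frac{10117}{41} = - \frac{10117}{41} + \frac{71}{-3612 + \sqrt{2959}}$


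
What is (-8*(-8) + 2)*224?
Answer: 14784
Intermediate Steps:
(-8*(-8) + 2)*224 = (64 + 2)*224 = 66*224 = 14784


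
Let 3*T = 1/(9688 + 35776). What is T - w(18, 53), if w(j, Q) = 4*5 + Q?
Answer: -9956615/136392 ≈ -73.000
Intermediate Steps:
w(j, Q) = 20 + Q
T = 1/136392 (T = 1/(3*(9688 + 35776)) = (⅓)/45464 = (⅓)*(1/45464) = 1/136392 ≈ 7.3318e-6)
T - w(18, 53) = 1/136392 - (20 + 53) = 1/136392 - 1*73 = 1/136392 - 73 = -9956615/136392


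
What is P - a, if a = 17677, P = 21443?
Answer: 3766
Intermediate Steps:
P - a = 21443 - 1*17677 = 21443 - 17677 = 3766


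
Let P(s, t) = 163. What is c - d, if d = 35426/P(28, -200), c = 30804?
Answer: 4985626/163 ≈ 30587.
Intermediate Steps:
d = 35426/163 ≈ 217.34
c - d = 30804 - 1*35426/163 = 30804 - 35426/163 = 4985626/163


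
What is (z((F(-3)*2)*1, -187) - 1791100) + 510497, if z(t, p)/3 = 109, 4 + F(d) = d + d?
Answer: -1280276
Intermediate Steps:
F(d) = -4 + 2*d (F(d) = -4 + (d + d) = -4 + 2*d)
z(t, p) = 327 (z(t, p) = 3*109 = 327)
(z((F(-3)*2)*1, -187) - 1791100) + 510497 = (327 - 1791100) + 510497 = -1790773 + 510497 = -1280276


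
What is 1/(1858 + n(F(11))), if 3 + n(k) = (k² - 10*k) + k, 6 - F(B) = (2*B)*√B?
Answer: 217/1552485 + 2*√11/1552485 ≈ 0.00014405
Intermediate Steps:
F(B) = 6 - 2*B^(3/2) (F(B) = 6 - 2*B*√B = 6 - 2*B^(3/2))
n(k) = -3 + k² - 9*k (n(k) = -3 + ((k² - 10*k) + k) = -3 + (k² - 9*k) = -3 + k² - 9*k)
1/(1858 + n(F(11))) = 1/(1858 + (-3 + (6 - 22*√11)² - 9*(6 - 22*√11))) = 1/(1858 + (-3 + (6 - 22*√11)² + (-54 + 198*√11))) = 1/(1858 + (-57 + (6 - 22*√11)² + 198*√11)) = 1/(1801 + (6 - 22*√11)² + 198*√11)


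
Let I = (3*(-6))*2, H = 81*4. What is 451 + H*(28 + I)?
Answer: -2141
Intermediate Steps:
H = 324
I = -36 (I = -18*2 = -36)
451 + H*(28 + I) = 451 + 324*(28 - 36) = 451 + 324*(-8) = 451 - 2592 = -2141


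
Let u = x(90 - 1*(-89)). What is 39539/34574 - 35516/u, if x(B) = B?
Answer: -1220852703/6188746 ≈ -197.27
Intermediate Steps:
u = 179 (u = 90 - 1*(-89) = 90 + 89 = 179)
39539/34574 - 35516/u = 39539/34574 - 35516/179 = -1220852703/6188746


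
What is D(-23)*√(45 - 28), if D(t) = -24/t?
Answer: 24*√17/23 ≈ 4.3024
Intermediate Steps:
D(-23)*√(45 - 28) = (-24/(-23))*√(45 - 28) = (-24*(-1/23))*√17 = 24*√17/23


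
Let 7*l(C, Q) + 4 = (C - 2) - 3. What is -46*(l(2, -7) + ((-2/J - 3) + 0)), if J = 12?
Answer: 575/3 ≈ 191.67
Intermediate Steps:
l(C, Q) = -9/7 + C/7 (l(C, Q) = -4/7 + ((C - 2) - 3)/7 = -4/7 + ((-2 + C) - 3)/7 = -4/7 + (-5 + C)/7 = -4/7 + (-5/7 + C/7) = -9/7 + C/7)
-46*(l(2, -7) + ((-2/J - 3) + 0)) = -46*((-9/7 + (1/7)*2) + ((-2/12 - 3) + 0)) = -46*((-9/7 + 2/7) + ((-2*1/12 - 3) + 0)) = -46*(-1 + ((-1/6 - 3) + 0)) = -46*(-1 + (-19/6 + 0)) = -46*(-1 - 19/6) = -46*(-25/6) = 575/3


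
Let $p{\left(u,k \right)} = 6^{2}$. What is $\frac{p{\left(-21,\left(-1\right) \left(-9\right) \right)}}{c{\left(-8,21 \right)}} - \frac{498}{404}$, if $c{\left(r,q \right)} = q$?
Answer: $\frac{681}{1414} \approx 0.48161$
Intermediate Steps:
$p{\left(u,k \right)} = 36$
$\frac{p{\left(-21,\left(-1\right) \left(-9\right) \right)}}{c{\left(-8,21 \right)}} - \frac{498}{404} = \frac{36}{21} - \frac{498}{404} = 36 \cdot \frac{1}{21} - \frac{249}{202} = \frac{12}{7} - \frac{249}{202} = \frac{681}{1414}$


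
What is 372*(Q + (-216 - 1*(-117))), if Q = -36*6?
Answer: -117180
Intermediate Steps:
Q = -216
372*(Q + (-216 - 1*(-117))) = 372*(-216 + (-216 - 1*(-117))) = 372*(-216 + (-216 + 117)) = 372*(-216 - 99) = 372*(-315) = -117180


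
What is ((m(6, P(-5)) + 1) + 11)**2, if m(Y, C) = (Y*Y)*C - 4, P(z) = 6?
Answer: 50176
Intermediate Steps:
m(Y, C) = -4 + C*Y**2 (m(Y, C) = Y**2*C - 4 = C*Y**2 - 4 = -4 + C*Y**2)
((m(6, P(-5)) + 1) + 11)**2 = (((-4 + 6*6**2) + 1) + 11)**2 = (((-4 + 6*36) + 1) + 11)**2 = (((-4 + 216) + 1) + 11)**2 = ((212 + 1) + 11)**2 = (213 + 11)**2 = 224**2 = 50176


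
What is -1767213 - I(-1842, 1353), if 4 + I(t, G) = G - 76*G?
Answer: -1665734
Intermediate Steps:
I(t, G) = -4 - 75*G (I(t, G) = -4 + (G - 76*G) = -4 - 75*G)
-1767213 - I(-1842, 1353) = -1767213 - (-4 - 75*1353) = -1767213 - (-4 - 101475) = -1767213 - 1*(-101479) = -1767213 + 101479 = -1665734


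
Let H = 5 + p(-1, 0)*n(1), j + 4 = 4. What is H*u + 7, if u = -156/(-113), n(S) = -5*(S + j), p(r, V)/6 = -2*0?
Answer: 1571/113 ≈ 13.903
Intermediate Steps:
j = 0 (j = -4 + 4 = 0)
p(r, V) = 0 (p(r, V) = 6*(-2*0) = 6*0 = 0)
n(S) = -5*S (n(S) = -5*(S + 0) = -5*S)
u = 156/113 (u = -156*(-1/113) = 156/113 ≈ 1.3805)
H = 5 (H = 5 + 0*(-5*1) = 5 + 0*(-5) = 5 + 0 = 5)
H*u + 7 = 5*(156/113) + 7 = 780/113 + 7 = 1571/113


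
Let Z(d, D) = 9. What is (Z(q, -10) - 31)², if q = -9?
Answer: 484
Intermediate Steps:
(Z(q, -10) - 31)² = (9 - 31)² = (-22)² = 484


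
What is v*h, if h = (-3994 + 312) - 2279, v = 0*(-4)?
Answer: 0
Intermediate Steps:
v = 0
h = -5961 (h = -3682 - 2279 = -5961)
v*h = 0*(-5961) = 0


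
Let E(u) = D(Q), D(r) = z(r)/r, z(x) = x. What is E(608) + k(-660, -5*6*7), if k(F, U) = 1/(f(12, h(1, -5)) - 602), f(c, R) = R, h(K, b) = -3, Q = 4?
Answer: 604/605 ≈ 0.99835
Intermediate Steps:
D(r) = 1 (D(r) = r/r = 1)
k(F, U) = -1/605 (k(F, U) = 1/(-3 - 602) = 1/(-605) = -1/605)
E(u) = 1
E(608) + k(-660, -5*6*7) = 1 - 1/605 = 604/605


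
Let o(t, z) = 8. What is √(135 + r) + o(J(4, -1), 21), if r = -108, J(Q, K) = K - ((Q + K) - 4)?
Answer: 8 + 3*√3 ≈ 13.196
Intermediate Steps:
J(Q, K) = 4 - Q (J(Q, K) = K - ((K + Q) - 4) = K - (-4 + K + Q) = K + (4 - K - Q) = 4 - Q)
√(135 + r) + o(J(4, -1), 21) = √(135 - 108) + 8 = √27 + 8 = 3*√3 + 8 = 8 + 3*√3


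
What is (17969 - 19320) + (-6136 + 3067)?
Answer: -4420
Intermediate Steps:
(17969 - 19320) + (-6136 + 3067) = -1351 - 3069 = -4420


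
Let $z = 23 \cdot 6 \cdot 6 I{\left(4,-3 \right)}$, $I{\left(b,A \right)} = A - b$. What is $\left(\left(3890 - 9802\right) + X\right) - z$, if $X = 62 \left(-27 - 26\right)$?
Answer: $-3402$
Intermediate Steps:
$X = -3286$ ($X = 62 \left(-53\right) = -3286$)
$z = -5796$ ($z = 23 \cdot 6 \cdot 6 \left(-3 - 4\right) = 23 \cdot 36 \left(-3 - 4\right) = 828 \left(-7\right) = -5796$)
$\left(\left(3890 - 9802\right) + X\right) - z = \left(\left(3890 - 9802\right) - 3286\right) - -5796 = \left(-5912 - 3286\right) + 5796 = -9198 + 5796 = -3402$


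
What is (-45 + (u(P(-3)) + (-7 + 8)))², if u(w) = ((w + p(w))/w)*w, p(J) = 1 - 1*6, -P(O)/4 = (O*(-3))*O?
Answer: 3481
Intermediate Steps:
P(O) = 12*O² (P(O) = -4*O*(-3)*O = -4*(-3*O)*O = -(-12)*O² = 12*O²)
p(J) = -5 (p(J) = 1 - 6 = -5)
u(w) = -5 + w (u(w) = ((w - 5)/w)*w = ((-5 + w)/w)*w = -5 + w)
(-45 + (u(P(-3)) + (-7 + 8)))² = (-45 + ((-5 + 12*(-3)²) + (-7 + 8)))² = (-45 + ((-5 + 12*9) + 1))² = (-45 + ((-5 + 108) + 1))² = (-45 + (103 + 1))² = (-45 + 104)² = 59² = 3481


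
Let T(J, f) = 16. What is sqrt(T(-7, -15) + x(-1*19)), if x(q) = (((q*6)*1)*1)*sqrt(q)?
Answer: sqrt(16 - 114*I*sqrt(19)) ≈ 16.018 - 15.511*I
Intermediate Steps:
x(q) = 6*q**(3/2) (x(q) = (((6*q)*1)*1)*sqrt(q) = ((6*q)*1)*sqrt(q) = (6*q)*sqrt(q) = 6*q**(3/2))
sqrt(T(-7, -15) + x(-1*19)) = sqrt(16 + 6*(-1*19)**(3/2)) = sqrt(16 + 6*(-19)**(3/2)) = sqrt(16 + 6*(-19*I*sqrt(19))) = sqrt(16 - 114*I*sqrt(19))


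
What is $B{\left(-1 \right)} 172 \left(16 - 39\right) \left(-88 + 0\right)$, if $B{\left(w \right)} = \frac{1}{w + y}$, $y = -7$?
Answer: $-43516$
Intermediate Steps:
$B{\left(w \right)} = \frac{1}{-7 + w}$ ($B{\left(w \right)} = \frac{1}{w - 7} = \frac{1}{-7 + w}$)
$B{\left(-1 \right)} 172 \left(16 - 39\right) \left(-88 + 0\right) = \frac{1}{-7 - 1} \cdot 172 \left(16 - 39\right) \left(-88 + 0\right) = \frac{1}{-8} \cdot 172 \left(\left(-23\right) \left(-88\right)\right) = \left(- \frac{1}{8}\right) 172 \cdot 2024 = \left(- \frac{43}{2}\right) 2024 = -43516$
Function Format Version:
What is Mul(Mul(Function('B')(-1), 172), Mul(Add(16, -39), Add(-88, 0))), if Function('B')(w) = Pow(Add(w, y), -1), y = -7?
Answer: -43516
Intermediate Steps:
Function('B')(w) = Pow(Add(-7, w), -1) (Function('B')(w) = Pow(Add(w, -7), -1) = Pow(Add(-7, w), -1))
Mul(Mul(Function('B')(-1), 172), Mul(Add(16, -39), Add(-88, 0))) = Mul(Mul(Pow(Add(-7, -1), -1), 172), Mul(Add(16, -39), Add(-88, 0))) = Mul(Mul(Pow(-8, -1), 172), Mul(-23, -88)) = Mul(Mul(Rational(-1, 8), 172), 2024) = Mul(Rational(-43, 2), 2024) = -43516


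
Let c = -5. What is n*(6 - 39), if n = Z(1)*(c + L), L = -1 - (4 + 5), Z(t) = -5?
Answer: -2475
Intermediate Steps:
L = -10 (L = -1 - 1*9 = -1 - 9 = -10)
n = 75 (n = -5*(-5 - 10) = -5*(-15) = 75)
n*(6 - 39) = 75*(6 - 39) = 75*(-33) = -2475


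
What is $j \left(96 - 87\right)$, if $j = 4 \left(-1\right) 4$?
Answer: $-144$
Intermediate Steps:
$j = -16$ ($j = \left(-4\right) 4 = -16$)
$j \left(96 - 87\right) = - 16 \left(96 - 87\right) = \left(-16\right) 9 = -144$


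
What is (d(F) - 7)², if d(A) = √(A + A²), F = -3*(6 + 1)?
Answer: 469 - 28*√105 ≈ 182.09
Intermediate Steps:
F = -21 (F = -3*7 = -21)
(d(F) - 7)² = (√(-21*(1 - 21)) - 7)² = (√(-21*(-20)) - 7)² = (√420 - 7)² = (2*√105 - 7)² = (-7 + 2*√105)²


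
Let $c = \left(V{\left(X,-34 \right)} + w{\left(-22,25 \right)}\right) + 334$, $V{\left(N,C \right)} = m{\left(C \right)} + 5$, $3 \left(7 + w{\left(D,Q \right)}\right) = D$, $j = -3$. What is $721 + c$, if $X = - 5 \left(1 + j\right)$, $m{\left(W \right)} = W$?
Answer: $\frac{3035}{3} \approx 1011.7$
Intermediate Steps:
$w{\left(D,Q \right)} = -7 + \frac{D}{3}$
$X = 10$ ($X = - 5 \left(1 - 3\right) = \left(-5\right) \left(-2\right) = 10$)
$V{\left(N,C \right)} = 5 + C$ ($V{\left(N,C \right)} = C + 5 = 5 + C$)
$c = \frac{872}{3}$ ($c = \left(\left(5 - 34\right) + \left(-7 + \frac{1}{3} \left(-22\right)\right)\right) + 334 = \left(-29 - \frac{43}{3}\right) + 334 = - \frac{130}{3} + 334 = \frac{872}{3} \approx 290.67$)
$721 + c = 721 + \frac{872}{3} = \frac{3035}{3}$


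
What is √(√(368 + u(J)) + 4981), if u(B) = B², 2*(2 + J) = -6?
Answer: √(4981 + √393) ≈ 70.717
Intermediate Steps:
J = -5 (J = -2 + (½)*(-6) = -2 - 3 = -5)
√(√(368 + u(J)) + 4981) = √(√(368 + (-5)²) + 4981) = √(√(368 + 25) + 4981) = √(√393 + 4981) = √(4981 + √393)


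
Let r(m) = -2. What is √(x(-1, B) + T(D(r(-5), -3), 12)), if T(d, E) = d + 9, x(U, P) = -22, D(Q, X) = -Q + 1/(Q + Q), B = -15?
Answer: 3*I*√5/2 ≈ 3.3541*I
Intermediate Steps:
D(Q, X) = 1/(2*Q) - Q (D(Q, X) = -Q + 1/(2*Q) = 1/(2*Q) - Q)
T(d, E) = 9 + d
√(x(-1, B) + T(D(r(-5), -3), 12)) = √(-22 + (9 + ((½)/(-2) - 1*(-2)))) = √(-22 + (9 + ((½)*(-½) + 2))) = √(-22 + (9 + (-¼ + 2))) = √(-22 + (9 + 7/4)) = √(-22 + 43/4) = √(-45/4) = 3*I*√5/2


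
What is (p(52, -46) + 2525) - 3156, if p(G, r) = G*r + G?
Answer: -2971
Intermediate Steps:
p(G, r) = G + G*r
(p(52, -46) + 2525) - 3156 = (52*(1 - 46) + 2525) - 3156 = (52*(-45) + 2525) - 3156 = (-2340 + 2525) - 3156 = 185 - 3156 = -2971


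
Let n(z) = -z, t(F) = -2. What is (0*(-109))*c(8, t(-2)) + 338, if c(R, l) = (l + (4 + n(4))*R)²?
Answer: 338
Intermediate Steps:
c(R, l) = l² (c(R, l) = (l + (4 - 1*4)*R)² = (l + (4 - 4)*R)² = (l + 0*R)² = (l + 0)² = l²)
(0*(-109))*c(8, t(-2)) + 338 = (0*(-109))*(-2)² + 338 = 0*4 + 338 = 0 + 338 = 338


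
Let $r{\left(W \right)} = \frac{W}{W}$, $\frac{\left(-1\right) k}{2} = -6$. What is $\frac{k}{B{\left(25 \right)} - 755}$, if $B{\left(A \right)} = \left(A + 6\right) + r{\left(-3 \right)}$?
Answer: $- \frac{4}{241} \approx -0.016598$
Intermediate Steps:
$k = 12$ ($k = \left(-2\right) \left(-6\right) = 12$)
$r{\left(W \right)} = 1$
$B{\left(A \right)} = 7 + A$ ($B{\left(A \right)} = \left(A + 6\right) + 1 = \left(6 + A\right) + 1 = 7 + A$)
$\frac{k}{B{\left(25 \right)} - 755} = \frac{12}{\left(7 + 25\right) - 755} = \frac{12}{32 - 755} = \frac{12}{-723} = 12 \left(- \frac{1}{723}\right) = - \frac{4}{241}$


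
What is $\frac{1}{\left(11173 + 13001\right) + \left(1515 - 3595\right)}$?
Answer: $\frac{1}{22094} \approx 4.5261 \cdot 10^{-5}$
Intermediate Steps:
$\frac{1}{\left(11173 + 13001\right) + \left(1515 - 3595\right)} = \frac{1}{24174 + \left(1515 - 3595\right)} = \frac{1}{24174 - 2080} = \frac{1}{22094}$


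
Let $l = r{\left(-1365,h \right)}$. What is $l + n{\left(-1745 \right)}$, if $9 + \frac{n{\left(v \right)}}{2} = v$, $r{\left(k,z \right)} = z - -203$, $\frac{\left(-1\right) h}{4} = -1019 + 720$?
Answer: $-2109$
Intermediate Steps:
$h = 1196$ ($h = - 4 \left(-1019 + 720\right) = \left(-4\right) \left(-299\right) = 1196$)
$r{\left(k,z \right)} = 203 + z$ ($r{\left(k,z \right)} = z + 203 = 203 + z$)
$n{\left(v \right)} = -18 + 2 v$
$l = 1399$ ($l = 203 + 1196 = 1399$)
$l + n{\left(-1745 \right)} = 1399 + \left(-18 + 2 \left(-1745\right)\right) = 1399 - 3508 = -2109$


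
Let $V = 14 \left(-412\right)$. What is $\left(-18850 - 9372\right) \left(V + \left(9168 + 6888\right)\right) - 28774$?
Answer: $-290376710$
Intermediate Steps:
$V = -5768$
$\left(-18850 - 9372\right) \left(V + \left(9168 + 6888\right)\right) - 28774 = \left(-18850 - 9372\right) \left(-5768 + \left(9168 + 6888\right)\right) - 28774 = - 28222 \left(-5768 + 16056\right) - 28774 = \left(-28222\right) 10288 - 28774 = -290347936 - 28774 = -290376710$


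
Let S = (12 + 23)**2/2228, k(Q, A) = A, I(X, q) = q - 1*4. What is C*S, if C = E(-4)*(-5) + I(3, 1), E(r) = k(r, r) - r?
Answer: -3675/2228 ≈ -1.6495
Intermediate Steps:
I(X, q) = -4 + q (I(X, q) = q - 4 = -4 + q)
E(r) = 0 (E(r) = r - r = 0)
C = -3 (C = 0*(-5) + (-4 + 1) = 0 - 3 = -3)
S = 1225/2228 (S = 35**2*(1/2228) = 1225*(1/2228) = 1225/2228 ≈ 0.54982)
C*S = -3*1225/2228 = -3675/2228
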